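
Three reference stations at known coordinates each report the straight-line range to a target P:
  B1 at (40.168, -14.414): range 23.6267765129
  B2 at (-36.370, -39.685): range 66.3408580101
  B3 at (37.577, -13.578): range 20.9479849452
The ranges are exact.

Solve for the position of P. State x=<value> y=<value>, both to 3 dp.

eq1: (x − 40.168)² + (y + 14.414)² = 23.6267765129²
eq2: (x + 36.370)² + (y + 39.685)² = 66.3408580101²
eq3: (x − 37.577)² + (y + 13.578)² = 20.9479849452²
eq1−eq2, eq1−eq3 (x²,y² cancel):
  -153.076·x − 50.542·y = -2766.440368
  -5.182·x + 1.672·y = -105.432112
det = -153.076·1.672 − -50.542·-5.182 = -517.851716
x = (-2766.440368·1.672 − -50.542·-105.432112) / -517.851716 = 19.222178
y = (-153.076·-105.432112 − -2766.440368·-5.182) / -517.851716 = -3.482526

x=19.222 y=-3.483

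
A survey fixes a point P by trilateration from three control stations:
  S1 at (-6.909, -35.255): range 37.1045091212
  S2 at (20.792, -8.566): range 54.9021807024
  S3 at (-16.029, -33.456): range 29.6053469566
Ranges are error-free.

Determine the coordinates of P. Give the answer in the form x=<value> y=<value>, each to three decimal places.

eq1: (x + 6.909)² + (y + 35.255)² = 37.1045091212²
eq2: (x − 20.792)² + (y + 8.566)² = 54.9021807024²
eq3: (x + 16.029)² + (y + 33.456)² = 29.6053469566²
eq2−eq3, eq2−eq1 (x²,y² cancel):
  -73.642·x − 49.780·y = 3008.322034
  -55.402·x − 53.378·y = 2422.470535
det = -73.642·-53.378 − -49.780·-55.402 = 1172.951116
x = (3008.322034·-53.378 − -49.780·2422.470535) / 1172.951116 = -34.091472
y = (-73.642·2422.470535 − 3008.322034·-55.402) / 1172.951116 = -9.999153

x=-34.091 y=-9.999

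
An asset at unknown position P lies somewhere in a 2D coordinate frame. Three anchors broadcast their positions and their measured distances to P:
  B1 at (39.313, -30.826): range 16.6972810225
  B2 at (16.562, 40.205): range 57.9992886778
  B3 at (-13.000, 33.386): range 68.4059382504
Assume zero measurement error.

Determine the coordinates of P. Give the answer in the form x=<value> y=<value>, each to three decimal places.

x=35.860 y=-14.490

eq1: (x − 39.313)² + (y + 30.826)² = 16.6972810225²
eq2: (x − 16.562)² + (y − 40.205)² = 57.9992886778²
eq3: (x + 13.000)² + (y − 33.386)² = 68.4059382504²
eq3−eq1, eq3−eq2 (x²,y² cancel):
  104.626·x − 128.424·y = 5612.702443
  59.124·x + 13.638·y = 1922.571774
det = 104.626·13.638 − -128.424·59.124 = 9019.829964
x = (5612.702443·13.638 − -128.424·1922.571774) / 9019.829964 = 35.859921
y = (104.626·1922.571774 − 5612.702443·59.124) / 9019.829964 = -14.489677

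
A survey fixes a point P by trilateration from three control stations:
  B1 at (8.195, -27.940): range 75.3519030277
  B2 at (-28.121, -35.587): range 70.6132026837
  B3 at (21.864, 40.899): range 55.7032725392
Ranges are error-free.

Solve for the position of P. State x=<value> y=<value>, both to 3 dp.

eq1: (x − 8.195)² + (y + 27.940)² = 75.3519030277²
eq2: (x + 28.121)² + (y + 35.587)² = 70.6132026837²
eq3: (x − 21.864)² + (y − 40.899)² = 55.7032725392²
eq1−eq2, eq1−eq3 (x²,y² cancel):
  -72.632·x − 15.294·y = 1901.108482
  27.338·x + 137.678·y = 3878.015790
det = -72.632·137.678 − -15.294·27.338 = -9581.721124
x = (1901.108482·137.678 − -15.294·3878.015790) / -9581.721124 = -33.506630
y = (-72.632·3878.015790 − 1901.108482·27.338) / -9581.721124 = 34.820524

x=-33.507 y=34.821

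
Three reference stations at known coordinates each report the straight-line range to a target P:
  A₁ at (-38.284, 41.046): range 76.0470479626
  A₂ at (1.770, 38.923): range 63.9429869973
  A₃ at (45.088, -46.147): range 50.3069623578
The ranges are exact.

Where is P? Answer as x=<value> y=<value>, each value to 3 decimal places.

x=-0.548 y=-24.978

eq1: (x + 38.284)² + (y − 41.046)² = 76.0470479626²
eq2: (x − 1.770)² + (y − 38.923)² = 63.9429869973²
eq3: (x − 45.088)² + (y + 46.147)² = 50.3069623578²
eq3−eq1, eq3−eq2 (x²,y² cancel):
  -166.744·x + 174.386·y = -4264.397623
  -86.636·x + 170.140·y = -4202.255648
det = -166.744·170.140 − 174.386·-86.636 = -13261.718664
x = (-4264.397623·170.140 − 174.386·-4202.255648) / -13261.718664 = -0.548190
y = (-166.744·-4202.255648 − -4264.397623·-86.636) / -13261.718664 = -24.977951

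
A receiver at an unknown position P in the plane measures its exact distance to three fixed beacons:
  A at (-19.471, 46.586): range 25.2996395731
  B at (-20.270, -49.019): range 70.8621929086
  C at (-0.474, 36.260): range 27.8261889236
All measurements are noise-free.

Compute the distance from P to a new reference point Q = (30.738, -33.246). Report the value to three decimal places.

77.729

eq1: (x + 19.471)² + (y − 46.586)² = 25.2996395731²
eq2: (x + 20.270)² + (y + 49.019)² = 70.8621929086²
eq3: (x + 0.474)² + (y − 36.260)² = 27.8261889236²
eq1−eq2, eq1−eq3 (x²,y² cancel):
  -1.598·x − 191.210·y = -4117.018597
  37.994·x − 20.652·y = -1368.587988
det = -1.598·-20.652 − -191.210·37.994 = 7297.834636
x = (-4117.018597·-20.652 − -191.210·-1368.587988) / 7297.834636 = -24.207597
y = (-1.598·-1368.587988 − -4117.018597·37.994) / 7297.834636 = 21.733708
|P − Q| = √((-24.207597 − 30.738)² + (21.733708 − -33.246)²) = 77.728933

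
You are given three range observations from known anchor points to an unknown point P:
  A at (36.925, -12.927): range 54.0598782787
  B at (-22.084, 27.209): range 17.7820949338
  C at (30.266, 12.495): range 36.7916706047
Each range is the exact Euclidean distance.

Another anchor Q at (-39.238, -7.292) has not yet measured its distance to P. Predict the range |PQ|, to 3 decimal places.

43.481

eq1: (x − 36.925)² + (y + 12.927)² = 54.0598782787²
eq2: (x + 22.084)² + (y − 27.209)² = 17.7820949338²
eq3: (x − 30.266)² + (y − 12.495)² = 36.7916706047²
eq1−eq3, eq1−eq2 (x²,y² cancel):
  -13.318·x + 50.844·y = 1110.436241
  -118.018·x + 80.272·y = 2303.737322
det = -13.318·80.272 − 50.844·-118.018 = 4931.444696
x = (1110.436241·80.272 − 50.844·2303.737322) / 4931.444696 = -5.676690
y = (-13.318·2303.737322 − 1110.436241·-118.018) / 4931.444696 = 20.353121
|P − Q| = √((-5.676690 − -39.238)² + (20.353121 − -7.292)²) = 43.481194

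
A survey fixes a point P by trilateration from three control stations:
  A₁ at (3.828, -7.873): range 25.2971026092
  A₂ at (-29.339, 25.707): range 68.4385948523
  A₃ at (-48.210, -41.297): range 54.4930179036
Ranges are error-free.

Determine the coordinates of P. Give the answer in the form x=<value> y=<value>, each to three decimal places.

eq1: (x − 3.828)² + (y + 7.873)² = 25.2971026092²
eq2: (x + 29.339)² + (y − 25.707)² = 68.4385948523²
eq3: (x + 48.210)² + (y + 41.297)² = 54.4930179036²
eq3−eq2, eq3−eq1 (x²,y² cancel):
  37.742·x + 134.008·y = -4222.371804
  104.076·x + 66.848·y = -1623.462996
det = 37.742·66.848 − 134.008·104.076 = -11424.039392
x = (-4222.371804·66.848 − 134.008·-1623.462996) / -11424.039392 = 5.663503
y = (37.742·-1623.462996 − -4222.371804·104.076) / -11424.039392 = -33.103425

x=5.664 y=-33.103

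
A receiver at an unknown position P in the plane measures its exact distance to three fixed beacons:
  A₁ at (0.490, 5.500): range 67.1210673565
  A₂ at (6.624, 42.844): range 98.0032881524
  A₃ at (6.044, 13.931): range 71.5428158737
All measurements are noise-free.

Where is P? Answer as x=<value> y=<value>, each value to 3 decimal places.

x=38.474 y=-49.839

eq1: (x − 0.490)² + (y − 5.500)² = 67.1210673565²
eq2: (x − 6.624)² + (y − 42.844)² = 98.0032881524²
eq3: (x − 6.044)² + (y − 13.931)² = 71.5428158737²
eq3−eq1, eq3−eq2 (x²,y² cancel):
  -11.108·x − 16.862·y = 413.024223
  1.160·x + 57.826·y = -2837.386971
det = -11.108·57.826 − -16.862·1.160 = -622.771288
x = (413.024223·57.826 − -16.862·-2837.386971) / -622.771288 = 38.473964
y = (-11.108·-2837.386971 − 413.024223·1.160) / -622.771288 = -49.839463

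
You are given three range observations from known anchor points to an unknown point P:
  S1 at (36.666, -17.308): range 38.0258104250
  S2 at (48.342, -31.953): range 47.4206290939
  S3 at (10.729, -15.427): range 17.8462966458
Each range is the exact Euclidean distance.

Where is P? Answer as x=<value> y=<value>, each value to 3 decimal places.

eq1: (x − 36.666)² + (y + 17.308)² = 38.0258104250²
eq2: (x − 48.342)² + (y + 31.953)² = 47.4206290939²
eq3: (x − 10.729)² + (y + 15.427)² = 17.8462966458²
eq3−eq2, eq3−eq1 (x²,y² cancel):
  75.226·x − 33.052·y = 1074.613643
  51.874·x − 3.762·y = 163.386695
det = 75.226·-3.762 − -33.052·51.874 = 1431.539236
x = (1074.613643·-3.762 − -33.052·163.386695) / 1431.539236 = 0.948322
y = (75.226·163.386695 − 1074.613643·51.874) / 1431.539236 = -30.354446

x=0.948 y=-30.354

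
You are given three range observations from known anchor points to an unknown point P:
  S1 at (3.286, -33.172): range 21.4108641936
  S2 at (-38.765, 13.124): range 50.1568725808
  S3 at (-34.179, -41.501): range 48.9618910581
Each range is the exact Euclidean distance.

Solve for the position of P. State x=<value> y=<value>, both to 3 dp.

x=4.754 y=-11.812

eq1: (x − 3.286)² + (y + 33.172)² = 21.4108641936²
eq2: (x + 38.765)² + (y − 13.124)² = 50.1568725808²
eq3: (x + 34.179)² + (y + 41.501)² = 48.9618910581²
eq1−eq2, eq1−eq3 (x²,y² cancel):
  -84.102·x + 92.592·y = -1493.501541
  -74.930·x − 16.658·y = -159.484008
det = -84.102·-16.658 − 92.592·-74.930 = 8338.889676
x = (-1493.501541·-16.658 − 92.592·-159.484008) / 8338.889676 = 4.754313
y = (-84.102·-159.484008 − -1493.501541·-74.930) / 8338.889676 = -11.811542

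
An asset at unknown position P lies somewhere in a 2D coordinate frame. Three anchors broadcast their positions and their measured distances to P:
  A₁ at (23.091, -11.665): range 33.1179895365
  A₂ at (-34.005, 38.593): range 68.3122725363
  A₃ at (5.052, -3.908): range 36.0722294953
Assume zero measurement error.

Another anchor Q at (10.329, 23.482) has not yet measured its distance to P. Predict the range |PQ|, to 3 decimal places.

21.716

eq1: (x − 23.091)² + (y + 11.665)² = 33.1179895365²
eq2: (x + 34.005)² + (y − 38.593)² = 68.3122725363²
eq3: (x − 5.052)² + (y + 3.908)² = 36.0722294953²
eq3−eq2, eq3−eq1 (x²,y² cancel):
  -78.114·x + 85.002·y = -760.396332
  36.078·x − 15.514·y = 832.875848
det = -78.114·-15.514 − 85.002·36.078 = -1854.841560
x = (-760.396332·-15.514 − 85.002·832.875848) / -1854.841560 = 31.808282
y = (-78.114·832.875848 − -760.396332·36.078) / -1854.841560 = 20.285121
|P − Q| = √((31.808282 − 10.329)² + (20.285121 − 23.482)²) = 21.715884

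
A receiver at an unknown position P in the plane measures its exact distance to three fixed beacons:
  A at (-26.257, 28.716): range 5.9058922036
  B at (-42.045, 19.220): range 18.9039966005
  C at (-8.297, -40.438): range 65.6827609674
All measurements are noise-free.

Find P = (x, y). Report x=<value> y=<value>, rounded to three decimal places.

eq1: (x + 26.257)² + (y − 28.716)² = 5.9058922036²
eq2: (x + 42.045)² + (y − 19.220)² = 18.9039966005²
eq3: (x + 8.297)² + (y + 40.438)² = 65.6827609674²
eq3−eq2, eq3−eq1 (x²,y² cancel):
  -67.496·x + 119.316·y = 4389.982373
  -35.920·x + 138.308·y = 4089.312178
det = -67.496·138.308 − 119.316·-35.920 = -5049.406048
x = (4389.982373·138.308 − 119.316·4089.312178) / -5049.406048 = -23.616502
y = (-67.496·4089.312178 − 4389.982373·-35.920) / -5049.406048 = 23.433261

x=-23.617 y=23.433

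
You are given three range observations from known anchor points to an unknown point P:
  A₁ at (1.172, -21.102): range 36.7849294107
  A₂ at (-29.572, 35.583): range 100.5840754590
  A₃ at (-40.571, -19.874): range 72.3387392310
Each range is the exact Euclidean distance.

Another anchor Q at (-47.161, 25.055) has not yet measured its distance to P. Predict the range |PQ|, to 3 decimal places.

eq1: (x − 1.172)² + (y + 21.102)² = 36.7849294107²
eq2: (x + 29.572)² + (y − 35.583)² = 100.5840754590²
eq3: (x + 40.571)² + (y + 19.874)² = 72.3387392310²
eq1−eq3, eq1−eq2 (x²,y² cancel):
  -83.486·x + 2.456·y = -2285.448233
  -61.488·x + 113.370·y = -7070.040119
det = -83.486·113.370 − 2.456·-61.488 = -9313.793292
x = (-2285.448233·113.370 − 2.456·-7070.040119) / -9313.793292 = 25.954758
y = (-83.486·-7070.040119 − -2285.448233·-61.488) / -9313.793292 = -48.285560
|P − Q| = √((25.954758 − -47.161)² + (-48.285560 − 25.055)²) = 103.560378

103.560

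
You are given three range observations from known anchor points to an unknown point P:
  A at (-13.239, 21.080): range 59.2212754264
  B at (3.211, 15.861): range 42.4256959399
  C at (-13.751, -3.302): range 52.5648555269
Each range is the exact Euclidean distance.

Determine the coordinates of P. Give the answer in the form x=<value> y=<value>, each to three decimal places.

x=38.649 y=-7.465

eq1: (x + 13.239)² + (y − 21.080)² = 59.2212754264²
eq2: (x − 3.211)² + (y − 15.861)² = 42.4256959399²
eq3: (x + 13.751)² + (y + 3.302)² = 52.5648555269²
eq1−eq3, eq1−eq2 (x²,y² cancel):
  -1.024·x − 48.764·y = 324.451111
  32.900·x − 10.438·y = 1349.464108
det = -1.024·-10.438 − -48.764·32.900 = 1615.024112
x = (324.451111·-10.438 − -48.764·1349.464108) / 1615.024112 = 38.648740
y = (-1.024·1349.464108 − 324.451111·32.900) / 1615.024112 = -7.465085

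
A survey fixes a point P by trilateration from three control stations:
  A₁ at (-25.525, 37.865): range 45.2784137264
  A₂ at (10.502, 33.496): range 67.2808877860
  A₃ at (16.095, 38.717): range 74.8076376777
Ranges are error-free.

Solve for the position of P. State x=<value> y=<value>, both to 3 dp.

x=-46.485 y=-2.270

eq1: (x + 25.525)² + (y − 37.865)² = 45.2784137264²
eq2: (x − 10.502)² + (y − 33.496)² = 67.2808877860²
eq3: (x − 16.095)² + (y − 38.717)² = 74.8076376777²
eq3−eq1, eq3−eq2 (x²,y² cancel):
  -83.240·x − 1.704·y = 3873.276641
  -11.186·x − 10.442·y = 543.683700
det = -83.240·-10.442 − -1.704·-11.186 = 850.131136
x = (3873.276641·-10.442 − -1.704·543.683700) / 850.131136 = -46.484967
y = (-83.240·543.683700 − 3873.276641·-11.186) / 850.131136 = -2.269954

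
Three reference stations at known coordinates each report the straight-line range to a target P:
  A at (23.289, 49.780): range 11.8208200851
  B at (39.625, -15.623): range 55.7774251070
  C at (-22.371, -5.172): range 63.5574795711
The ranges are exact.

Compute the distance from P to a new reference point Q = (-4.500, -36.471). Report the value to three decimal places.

79.837

eq1: (x − 23.289)² + (y − 49.780)² = 11.8208200851²
eq2: (x − 39.625)² + (y + 15.623)² = 55.7774251070²
eq3: (x + 22.371)² + (y + 5.172)² = 63.5574795711²
eq2−eq1, eq2−eq3 (x²,y² cancel):
  -32.672·x + 130.806·y = 4177.596531
  -123.992·x + 20.902·y = -2215.439587
det = -32.672·20.902 − 130.806·-123.992 = 15535.987408
x = (4177.596531·20.902 − 130.806·-2215.439587) / 15535.987408 = 24.273508
y = (-32.672·-2215.439587 − 4177.596531·-123.992) / 15535.987408 = 38.000249
|P − Q| = √((24.273508 − -4.500)² + (38.000249 − -36.471)²) = 79.836594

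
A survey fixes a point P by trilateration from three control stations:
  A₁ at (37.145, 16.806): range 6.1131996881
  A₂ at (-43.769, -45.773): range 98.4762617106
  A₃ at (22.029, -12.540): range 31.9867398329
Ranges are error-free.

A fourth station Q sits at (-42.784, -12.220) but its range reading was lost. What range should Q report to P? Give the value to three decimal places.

eq1: (x − 37.145)² + (y − 16.806)² = 6.1131996881²
eq2: (x + 43.769)² + (y + 45.773)² = 98.4762617106²
eq3: (x − 22.029)² + (y + 12.540)² = 31.9867398329²
eq2−eq3, eq2−eq1 (x²,y² cancel):
  131.596·x + 66.466·y = 5306.058146
  161.828·x + 125.158·y = 7311.502681
det = 131.596·125.158 − 66.466·161.828 = 5714.232320
x = (5306.058146·125.158 − 66.466·7311.502681) / 5714.232320 = 31.172917
y = (131.596·7311.502681 − 5306.058146·161.828) / 5714.232320 = 18.111922
|P − Q| = √((31.172917 − -42.784)² + (18.111922 − -12.220)²) = 79.935293

79.935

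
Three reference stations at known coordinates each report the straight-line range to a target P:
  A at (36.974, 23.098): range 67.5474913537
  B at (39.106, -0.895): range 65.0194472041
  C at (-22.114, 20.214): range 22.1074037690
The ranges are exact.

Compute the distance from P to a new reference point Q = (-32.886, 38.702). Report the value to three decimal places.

eq1: (x − 36.974)² + (y − 23.098)² = 67.5474913537²
eq2: (x − 39.106)² + (y + 0.895)² = 65.0194472041²
eq3: (x + 22.114)² + (y − 20.214)² = 22.1074037690²
eq2−eq1, eq2−eq3 (x²,y² cancel):
  -4.264·x + 47.986·y = 35.378946
  -122.440·x + 42.218·y = 3106.345744
det = -4.264·42.218 − 47.986·-122.440 = 5695.388288
x = (35.378946·42.218 − 47.986·3106.345744) / 5695.388288 = -25.909994
y = (-4.264·3106.345744 − 35.378946·-122.440) / 5695.388288 = -1.565066
|P − Q| = √((-25.909994 − -32.886)² + (-1.565066 − 38.702)²) = 40.866873

40.867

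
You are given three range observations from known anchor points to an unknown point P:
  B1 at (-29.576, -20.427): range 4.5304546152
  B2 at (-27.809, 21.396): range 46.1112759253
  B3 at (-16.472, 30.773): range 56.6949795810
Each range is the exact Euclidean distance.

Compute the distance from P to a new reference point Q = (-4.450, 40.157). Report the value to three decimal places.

eq1: (x + 29.576)² + (y + 20.427)² = 4.5304546152²
eq2: (x + 27.809)² + (y − 21.396)² = 46.1112759253²
eq3: (x + 16.472)² + (y − 30.773)² = 56.6949795810²
eq2−eq1, eq2−eq3 (x²,y² cancel):
  -3.534·x − 83.646·y = 2166.597556
  22.674·x + 18.754·y = -1100.895926
det = -3.534·18.754 − -83.646·22.674 = 1830.312768
x = (2166.597556·18.754 − -83.646·-1100.895926) / 1830.312768 = -28.111682
y = (-3.534·-1100.895926 − 2166.597556·22.674) / 1830.312768 = -24.714282
|P − Q| = √((-28.111682 − -4.450)² + (-24.714282 − 40.157)²) = 69.051854

69.052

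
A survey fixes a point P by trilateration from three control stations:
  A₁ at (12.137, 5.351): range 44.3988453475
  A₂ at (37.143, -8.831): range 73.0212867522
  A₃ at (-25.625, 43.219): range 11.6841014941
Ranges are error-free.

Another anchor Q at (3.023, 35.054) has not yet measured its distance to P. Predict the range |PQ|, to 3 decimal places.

eq1: (x − 12.137)² + (y − 5.351)² = 44.3988453475²
eq2: (x − 37.143)² + (y + 8.831)² = 73.0212867522²
eq3: (x + 25.625)² + (y − 43.219)² = 11.6841014941²
eq3−eq2, eq3−eq1 (x²,y² cancel):
  125.536·x − 104.100·y = -6262.523667
  75.524·x − 75.736·y = -4183.321856
det = 125.536·-75.736 − -104.100·75.524 = -1645.546096
x = (-6262.523667·-75.736 − -104.100·-4183.321856) / -1645.546096 = -23.587724
y = (125.536·-4183.321856 − -6262.523667·75.524) / -1645.546096 = 31.713882
|P − Q| = √((-23.587724 − 3.023)² + (31.713882 − 35.054)²) = 26.819527

26.820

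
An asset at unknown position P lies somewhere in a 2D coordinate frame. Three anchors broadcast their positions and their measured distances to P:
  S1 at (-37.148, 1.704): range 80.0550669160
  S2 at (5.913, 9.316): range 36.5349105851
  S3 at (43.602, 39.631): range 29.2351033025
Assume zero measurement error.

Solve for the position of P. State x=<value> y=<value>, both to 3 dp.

x=42.431 y=10.419

eq1: (x + 37.148)² + (y − 1.704)² = 80.0550669160²
eq2: (x − 5.913)² + (y − 9.316)² = 36.5349105851²
eq3: (x − 43.602)² + (y − 39.631)² = 29.2351033025²
eq1−eq2, eq1−eq3 (x²,y² cancel):
  86.122·x + 15.224·y = 3812.887952
  161.500·x + 75.854·y = 7642.995519
det = 86.122·75.854 − 15.224·161.500 = 4074.022188
x = (3812.887952·75.854 − 15.224·7642.995519) / 4074.022188 = 42.431246
y = (86.122·7642.995519 − 3812.887952·161.500) / 4074.022188 = 10.419348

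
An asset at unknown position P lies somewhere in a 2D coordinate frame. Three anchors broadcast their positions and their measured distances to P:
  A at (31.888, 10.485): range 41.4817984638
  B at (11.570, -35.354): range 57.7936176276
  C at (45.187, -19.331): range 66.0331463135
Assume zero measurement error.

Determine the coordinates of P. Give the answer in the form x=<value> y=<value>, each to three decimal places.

x=-8.763 y=18.745

eq1: (x − 31.888)² + (y − 10.485)² = 41.4817984638²
eq2: (x − 11.570)² + (y + 35.354)² = 57.7936176276²
eq3: (x − 45.187)² + (y + 19.331)² = 66.0331463135²
eq1−eq3, eq1−eq2 (x²,y² cancel):
  26.598·x − 59.632·y = -1350.864047
  -40.636·x − 91.678·y = -1362.372188
det = 26.598·-91.678 − -59.632·-40.636 = -4861.657396
x = (-1350.864047·-91.678 − -59.632·-1362.372188) / -4861.657396 = -8.763171
y = (26.598·-1362.372188 − -1350.864047·-40.636) / -4861.657396 = 18.744654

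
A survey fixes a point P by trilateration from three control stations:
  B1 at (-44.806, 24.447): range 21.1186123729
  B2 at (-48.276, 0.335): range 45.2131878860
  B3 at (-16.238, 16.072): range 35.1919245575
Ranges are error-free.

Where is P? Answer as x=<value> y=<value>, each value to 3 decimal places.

x=-37.370 y=44.213

eq1: (x + 44.806)² + (y − 24.447)² = 21.1186123729²
eq2: (x + 48.276)² + (y − 0.335)² = 45.2131878860²
eq3: (x + 16.238)² + (y − 16.072)² = 35.1919245575²
eq3−eq1, eq3−eq2 (x²,y² cancel):
  -57.136·x + 16.750·y = 2875.727383
  -64.076·x − 31.474·y = 1002.941768
det = -57.136·-31.474 − 16.750·-64.076 = 2871.571464
x = (2875.727383·-31.474 − 16.750·1002.941768) / 2871.571464 = -37.369754
y = (-57.136·1002.941768 − 2875.727383·-64.076) / 2871.571464 = 44.213083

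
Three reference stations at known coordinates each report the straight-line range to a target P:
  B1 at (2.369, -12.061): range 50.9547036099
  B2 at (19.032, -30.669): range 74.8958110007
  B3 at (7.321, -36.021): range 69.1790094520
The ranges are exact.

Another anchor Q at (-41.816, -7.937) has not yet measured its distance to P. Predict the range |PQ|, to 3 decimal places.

19.787

eq1: (x − 2.369)² + (y + 12.061)² = 50.9547036099²
eq2: (x − 19.032)² + (y + 30.669)² = 74.8958110007²
eq3: (x − 7.321)² + (y + 36.021)² = 69.1790094520²
eq2−eq1, eq2−eq3 (x²,y² cancel):
  -33.326·x + 37.216·y = 1861.275982
  -23.422·x − 10.704·y = 871.952054
det = -33.326·-10.704 − 37.216·-23.422 = 1228.394656
x = (1861.275982·-10.704 − 37.216·871.952054) / 1228.394656 = -42.635863
y = (-33.326·871.952054 − 1861.275982·-23.422) / 1228.394656 = 11.833438
|P − Q| = √((-42.635863 − -41.816)² + (11.833438 − -7.937)²) = 19.787430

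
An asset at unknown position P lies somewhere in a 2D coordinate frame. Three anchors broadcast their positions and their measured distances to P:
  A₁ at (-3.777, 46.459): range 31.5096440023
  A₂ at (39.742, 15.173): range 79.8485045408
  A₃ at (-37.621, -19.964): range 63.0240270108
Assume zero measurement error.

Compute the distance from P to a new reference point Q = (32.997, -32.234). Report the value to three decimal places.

101.481

eq1: (x + 3.777)² + (y − 46.459)² = 31.5096440023²
eq2: (x − 39.742)² + (y − 15.173)² = 79.8485045408²
eq3: (x + 37.621)² + (y + 19.964)² = 63.0240270108²
eq3−eq1, eq3−eq2 (x²,y² cancel):
  67.688·x + 132.846·y = 3337.973789
  154.726·x + 70.274·y = -2408.010141
det = 67.688·70.274 − 132.846·154.726 = -15798.023684
x = (3337.973789·70.274 − 132.846·-2408.010141) / -15798.023684 = -35.097256
y = (67.688·-2408.010141 − 3337.973789·154.726) / -15798.023684 = 43.009476
|P − Q| = √((-35.097256 − 32.997)² + (43.009476 − -32.234)²) = 101.481074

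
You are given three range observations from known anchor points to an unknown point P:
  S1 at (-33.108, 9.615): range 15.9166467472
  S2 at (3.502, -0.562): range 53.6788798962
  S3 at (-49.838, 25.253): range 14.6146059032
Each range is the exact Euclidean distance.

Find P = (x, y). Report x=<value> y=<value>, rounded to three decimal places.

x=-48.990 y=10.663

eq1: (x + 33.108)² + (y − 9.615)² = 15.9166467472²
eq2: (x − 3.502)² + (y + 0.562)² = 53.6788798962²
eq3: (x + 49.838)² + (y − 25.253)² = 14.6146059032²
eq3−eq1, eq3−eq2 (x²,y² cancel):
  33.460·x − 31.276·y = -1972.705302
  106.680·x − 51.630·y = -5776.795846
det = 33.460·-51.630 − -31.276·106.680 = 1608.983880
x = (-1972.705302·-51.630 − -31.276·-5776.795846) / 1608.983880 = -48.990107
y = (33.460·-5776.795846 − -1972.705302·106.680) / 1608.983880 = 10.663011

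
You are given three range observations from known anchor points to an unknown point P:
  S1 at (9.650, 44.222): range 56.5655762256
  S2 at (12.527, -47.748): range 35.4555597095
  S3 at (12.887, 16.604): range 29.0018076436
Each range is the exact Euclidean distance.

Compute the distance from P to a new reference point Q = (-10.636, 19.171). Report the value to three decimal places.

38.159

eq1: (x − 9.650)² + (y − 44.222)² = 56.5655762256²
eq2: (x − 12.527)² + (y + 47.748)² = 35.4555597095²
eq3: (x − 12.887)² + (y − 16.604)² = 29.0018076436²
eq1−eq2, eq1−eq3 (x²,y² cancel):
  5.754·x − 183.940·y = 2330.657148
  6.474·x − 55.236·y = 751.619368
det = 5.754·-55.236 − -183.940·6.474 = 872.999616
x = (2330.657148·-55.236 − -183.940·751.619368) / 872.999616 = 10.901137
y = (5.754·751.619368 − 2330.657148·6.474) / 872.999616 = -12.329738
|P − Q| = √((10.901137 − -10.636)² + (-12.329738 − 19.171)²) = 38.159465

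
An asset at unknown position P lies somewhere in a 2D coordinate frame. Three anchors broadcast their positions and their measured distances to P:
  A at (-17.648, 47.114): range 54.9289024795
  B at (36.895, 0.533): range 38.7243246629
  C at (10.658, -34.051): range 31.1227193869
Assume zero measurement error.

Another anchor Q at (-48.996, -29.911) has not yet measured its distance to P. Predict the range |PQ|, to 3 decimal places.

53.577

eq1: (x + 17.648)² + (y − 47.114)² = 54.9289024795²
eq2: (x − 36.895)² + (y − 0.533)² = 38.7243246629²
eq3: (x − 10.658)² + (y + 34.051)² = 31.1227193869²
eq1−eq3, eq1−eq2 (x²,y² cancel):
  56.612·x − 162.330·y = 790.443331
  109.086·x − 93.162·y = 347.955221
det = 56.612·-93.162 − -162.330·109.086 = 12433.843236
x = (790.443331·-93.162 − -162.330·347.955221) / 12433.843236 = -1.379759
y = (56.612·347.955221 − 790.443331·109.086) / 12433.843236 = -5.350547
|P − Q| = √((-1.379759 − -48.996)² + (-5.350547 − -29.911)²) = 53.577255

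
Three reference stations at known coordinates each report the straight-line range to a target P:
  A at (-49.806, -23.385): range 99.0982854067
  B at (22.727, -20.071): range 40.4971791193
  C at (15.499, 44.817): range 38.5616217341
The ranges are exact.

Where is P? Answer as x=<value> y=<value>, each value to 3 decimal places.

x=41.128 y=16.004

eq1: (x + 49.806)² + (y + 23.385)² = 99.0982854067²
eq2: (x − 22.727)² + (y + 20.071)² = 40.4971791193²
eq3: (x − 15.499)² + (y − 44.817)² = 38.5616217341²
eq2−eq3, eq2−eq1 (x²,y² cancel):
  -14.456·x + 129.776·y = 1482.443766
  -145.066·x − 6.628·y = -6072.314363
det = -14.456·-6.628 − 129.776·-145.066 = 18921.899584
x = (1482.443766·-6.628 − 129.776·-6072.314363) / 18921.899584 = 41.127743
y = (-14.456·-6072.314363 − 1482.443766·-145.066) / 18921.899584 = 16.004395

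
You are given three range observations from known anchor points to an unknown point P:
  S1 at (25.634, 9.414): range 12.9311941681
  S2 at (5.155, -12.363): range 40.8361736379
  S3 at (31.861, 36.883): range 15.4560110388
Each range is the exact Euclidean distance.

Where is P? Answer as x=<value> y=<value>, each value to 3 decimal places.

x=26.748 y=22.297

eq1: (x − 25.634)² + (y − 9.414)² = 12.9311941681²
eq2: (x − 5.155)² + (y + 12.363)² = 40.8361736379²
eq3: (x − 31.861)² + (y − 36.883)² = 15.4560110388²
eq3−eq1, eq3−eq2 (x²,y² cancel):
  -12.454·x − 54.938·y = -1558.081163
  -53.412·x − 98.492·y = -3624.766016
det = -12.454·-98.492 − -54.938·-53.412 = -1707.729088
x = (-1558.081163·-98.492 − -54.938·-3624.766016) / -1707.729088 = 26.748309
y = (-12.454·-3624.766016 − -1558.081163·-53.412) / -1707.729088 = 22.297093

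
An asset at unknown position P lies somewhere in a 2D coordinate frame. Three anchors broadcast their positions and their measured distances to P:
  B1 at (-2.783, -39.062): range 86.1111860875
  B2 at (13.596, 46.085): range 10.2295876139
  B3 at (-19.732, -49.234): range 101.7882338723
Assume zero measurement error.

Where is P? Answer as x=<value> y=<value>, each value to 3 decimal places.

eq1: (x + 2.783)² + (y + 39.062)² = 86.1111860875²
eq2: (x − 13.596)² + (y − 46.085)² = 10.2295876139²
eq3: (x + 19.732)² + (y + 49.234)² = 101.7882338723²
eq1−eq3, eq1−eq2 (x²,y² cancel):
  -33.898·x − 20.344·y = -1665.954538
  32.758·x + 170.294·y = 8085.585415
det = -33.898·170.294 − -20.344·32.758 = -5106.197260
x = (-1665.954538·170.294 − -20.344·8085.585415) / -5106.197260 = 23.345928
y = (-33.898·8085.585415 − -1665.954538·32.758) / -5106.197260 = 42.989298

x=23.346 y=42.989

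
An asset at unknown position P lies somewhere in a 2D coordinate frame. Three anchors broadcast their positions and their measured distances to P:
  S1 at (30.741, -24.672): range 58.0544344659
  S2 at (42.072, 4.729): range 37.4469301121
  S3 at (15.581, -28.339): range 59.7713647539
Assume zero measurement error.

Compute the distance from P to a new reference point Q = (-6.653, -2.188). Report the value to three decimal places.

40.439

eq1: (x − 30.741)² + (y + 24.672)² = 58.0544344659²
eq2: (x − 42.072)² + (y − 4.729)² = 37.4469301121²
eq3: (x − 15.581)² + (y + 28.339)² = 59.7713647539²
eq3−eq1, eq3−eq2 (x²,y² cancel):
  30.320·x + 7.334·y = 710.148866
  52.982·x + 66.136·y = 2916.893613
det = 30.320·66.136 − 7.334·52.982 = 1616.673532
x = (710.148866·66.136 − 7.334·2916.893613) / 1616.673532 = 15.818845
y = (30.320·2916.893613 − 710.148866·52.982) / 1616.673532 = 31.431892
|P − Q| = √((15.818845 − -6.653)² + (31.431892 − -2.188)²) = 40.438607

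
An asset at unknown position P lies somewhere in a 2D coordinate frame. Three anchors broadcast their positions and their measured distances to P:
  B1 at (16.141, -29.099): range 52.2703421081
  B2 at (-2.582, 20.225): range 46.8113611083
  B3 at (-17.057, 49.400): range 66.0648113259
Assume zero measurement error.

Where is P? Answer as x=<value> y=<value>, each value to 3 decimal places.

x=-34.034 y=-14.446

eq1: (x − 16.141)² + (y + 29.099)² = 52.2703421081²
eq2: (x + 2.582)² + (y − 20.225)² = 46.8113611083²
eq3: (x + 17.057)² + (y − 49.400)² = 66.0648113259²
eq3−eq2, eq3−eq1 (x²,y² cancel):
  28.950·x − 58.350·y = -142.328133
  66.396·x − 156.998·y = 8.353064
det = 28.950·-156.998 − -58.350·66.396 = -670.885500
x = (-142.328133·-156.998 − -58.350·8.353064) / -670.885500 = -34.033577
y = (28.950·8.353064 − -142.328133·66.396) / -670.885500 = -14.446340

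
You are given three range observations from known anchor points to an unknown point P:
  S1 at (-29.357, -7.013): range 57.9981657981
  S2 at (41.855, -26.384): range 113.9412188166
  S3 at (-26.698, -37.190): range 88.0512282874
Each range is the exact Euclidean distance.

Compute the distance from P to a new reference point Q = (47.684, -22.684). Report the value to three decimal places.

eq1: (x + 29.357)² + (y + 7.013)² = 57.9981657981²
eq2: (x − 41.855)² + (y + 26.384)² = 113.9412188166²
eq3: (x + 26.698)² + (y + 37.190)² = 88.0512282874²
eq3−eq2, eq3−eq1 (x²,y² cancel):
  137.106·x + 21.612·y = -4877.505365
  -5.318·x + 60.354·y = 3204.367881
det = 137.106·60.354 − 21.612·-5.318 = 8389.828140
x = (-4877.505365·60.354 − 21.612·3204.367881) / 8389.828140 = -43.341741
y = (137.106·3204.367881 − -4877.505365·-5.318) / 8389.828140 = 49.273892
|P − Q| = √((-43.341741 − 47.684)² + (49.273892 − -22.684)²) = 116.032857

116.033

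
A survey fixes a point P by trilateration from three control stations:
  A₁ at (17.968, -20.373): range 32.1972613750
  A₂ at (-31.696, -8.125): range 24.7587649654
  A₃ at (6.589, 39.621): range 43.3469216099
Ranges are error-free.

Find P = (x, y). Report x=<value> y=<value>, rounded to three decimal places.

eq1: (x − 17.968)² + (y + 20.373)² = 32.1972613750²
eq2: (x + 31.696)² + (y + 8.125)² = 24.7587649654²
eq3: (x − 6.589)² + (y − 39.621)² = 43.3469216099²
eq3−eq2, eq3−eq1 (x²,y² cancel):
  -76.570·x − 95.492·y = 723.372649
  22.758·x − 119.988·y = -33.038436
det = -76.570·-119.988 − -95.492·22.758 = 11360.688096
x = (723.372649·-119.988 − -95.492·-33.038436) / 11360.688096 = -7.917737
y = (-76.570·-33.038436 − 723.372649·22.758) / 11360.688096 = -1.226401

x=-7.918 y=-1.226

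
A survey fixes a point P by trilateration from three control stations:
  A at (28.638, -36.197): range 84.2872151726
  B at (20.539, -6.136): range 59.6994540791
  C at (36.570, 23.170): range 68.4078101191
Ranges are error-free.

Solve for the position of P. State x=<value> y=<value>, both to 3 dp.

x=-31.835 y=22.517

eq1: (x − 28.638)² + (y + 36.197)² = 84.2872151726²
eq2: (x − 20.539)² + (y + 6.136)² = 59.6994540791²
eq3: (x − 36.570)² + (y − 23.170)² = 68.4078101191²
eq3−eq2, eq3−eq1 (x²,y² cancel):
  -32.062·x − 58.612·y = -299.109115
  -15.864·x − 118.734·y = -2168.562103
det = -32.062·-118.734 − -58.612·-15.864 = 2877.028740
x = (-299.109115·-118.734 − -58.612·-2168.562103) / 2877.028740 = -31.834698
y = (-32.062·-2168.562103 − -299.109115·-15.864) / 2877.028740 = 22.517457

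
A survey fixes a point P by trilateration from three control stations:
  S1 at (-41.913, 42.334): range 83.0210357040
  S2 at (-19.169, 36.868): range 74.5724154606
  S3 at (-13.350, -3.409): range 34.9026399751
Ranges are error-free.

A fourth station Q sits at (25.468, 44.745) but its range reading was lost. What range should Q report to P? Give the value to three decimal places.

94.080

eq1: (x + 41.913)² + (y − 42.334)² = 83.0210357040²
eq2: (x + 19.169)² + (y − 36.868)² = 74.5724154606²
eq3: (x + 13.350)² + (y + 3.409)² = 34.9026399751²
eq3−eq1, eq3−eq2 (x²,y² cancel):
  -57.126·x + 91.486·y = -2315.274748
  -11.638·x + 80.554·y = -2805.994666
det = -57.126·80.554 − 91.486·-11.638 = -3537.013736
x = (-2315.274748·80.554 − 91.486·-2805.994666) / -3537.013736 = -19.848548
y = (-57.126·-2805.994666 − -2315.274748·-11.638) / -3537.013736 = -37.701319
|P − Q| = √((-19.848548 − 25.468)² + (-37.701319 − 44.745)²) = 94.079674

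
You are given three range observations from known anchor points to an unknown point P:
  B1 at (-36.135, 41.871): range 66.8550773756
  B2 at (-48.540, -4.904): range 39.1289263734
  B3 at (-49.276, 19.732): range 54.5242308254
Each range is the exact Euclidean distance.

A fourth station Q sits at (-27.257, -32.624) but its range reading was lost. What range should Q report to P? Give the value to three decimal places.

eq1: (x + 36.135)² + (y − 41.871)² = 66.8550773756²
eq2: (x + 48.540)² + (y + 4.904)² = 39.1289263734²
eq3: (x + 49.276)² + (y − 19.732)² = 54.5242308254²
eq1−eq3, eq1−eq2 (x²,y² cancel):
  -26.282·x − 44.278·y = 1255.266758
  -24.810·x − 93.550·y = 2259.790442
det = -26.282·-93.550 − -44.278·-24.810 = 1360.143920
x = (1255.266758·-93.550 − -44.278·2259.790442) / 1360.143920 = -12.771593
y = (-26.282·2259.790442 − 1255.266758·-24.810) / 1360.143920 = -20.768864
|P − Q| = √((-12.771593 − -27.257)² + (-20.768864 − -32.624)²) = 18.718207

18.718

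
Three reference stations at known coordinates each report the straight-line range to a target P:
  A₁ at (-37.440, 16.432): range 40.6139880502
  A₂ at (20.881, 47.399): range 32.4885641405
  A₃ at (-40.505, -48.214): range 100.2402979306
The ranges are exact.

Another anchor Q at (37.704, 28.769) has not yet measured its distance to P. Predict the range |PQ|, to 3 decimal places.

eq1: (x + 37.440)² + (y − 16.432)² = 40.6139880502²
eq2: (x − 20.881)² + (y − 47.399)² = 32.4885641405²
eq3: (x + 40.505)² + (y + 48.214)² = 100.2402979306²
eq2−eq3, eq2−eq1 (x²,y² cancel):
  -122.772·x − 191.226·y = -7710.047070
  -116.642·x − 61.934·y = -1604.906363
det = -122.772·-61.934 − -191.226·-116.642 = -14701.222044
x = (-7710.047070·-61.934 − -191.226·-1604.906363) / -14701.222044 = -11.605445
y = (-122.772·-1604.906363 − -7710.047070·-116.642) / -14701.222044 = 47.770025
|P − Q| = √((-11.605445 − 37.704)² + (47.770025 − 28.769)²) = 52.843735

52.844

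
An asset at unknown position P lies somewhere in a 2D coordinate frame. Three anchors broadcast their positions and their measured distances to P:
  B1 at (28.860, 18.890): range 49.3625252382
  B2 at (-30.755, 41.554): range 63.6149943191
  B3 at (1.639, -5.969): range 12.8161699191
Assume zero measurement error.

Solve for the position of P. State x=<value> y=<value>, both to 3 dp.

x=-5.298 y=-16.745

eq1: (x − 28.860)² + (y − 18.890)² = 49.3625252382²
eq2: (x + 30.755)² + (y − 41.554)² = 63.6149943191²
eq3: (x − 1.639)² + (y + 5.969)² = 12.8161699191²
eq1−eq2, eq1−eq3 (x²,y² cancel):
  -119.230·x + 45.328·y = -127.335363
  -54.442·x − 49.718·y = 1120.988268
det = -119.230·-49.718 − 45.328·-54.442 = 8395.624116
x = (-127.335363·-49.718 − 45.328·1120.988268) / 8395.624116 = -5.298152
y = (-119.230·1120.988268 − -127.335363·-54.442) / 8395.624116 = -16.745369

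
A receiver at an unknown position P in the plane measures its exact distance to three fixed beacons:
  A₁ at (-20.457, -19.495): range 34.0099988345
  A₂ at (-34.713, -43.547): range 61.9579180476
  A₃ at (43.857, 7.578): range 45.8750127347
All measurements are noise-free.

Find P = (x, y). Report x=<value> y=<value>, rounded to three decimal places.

eq1: (x + 20.457)² + (y + 19.495)² = 34.0099988345²
eq2: (x + 34.713)² + (y + 43.547)² = 61.9579180476²
eq3: (x − 43.857)² + (y − 7.578)² = 45.8750127347²
eq1−eq3, eq1−eq2 (x²,y² cancel):
  128.628·x + 54.146·y = 234.481886
  -28.512·x − 48.104·y = -379.313884
det = 128.628·-48.104 − 54.146·-28.512 = -4643.710560
x = (234.481886·-48.104 − 54.146·-379.313884) / -4643.710560 = -1.993839
y = (128.628·-379.313884 − 234.481886·-28.512) / -4643.710560 = 9.067068

x=-1.994 y=9.067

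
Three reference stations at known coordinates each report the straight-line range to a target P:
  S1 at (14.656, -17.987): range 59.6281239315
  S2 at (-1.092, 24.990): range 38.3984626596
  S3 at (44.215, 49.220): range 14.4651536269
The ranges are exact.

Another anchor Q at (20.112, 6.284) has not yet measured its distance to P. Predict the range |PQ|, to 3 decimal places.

eq1: (x − 14.656)² + (y + 17.987)² = 59.6281239315²
eq2: (x + 1.092)² + (y − 24.990)² = 38.3984626596²
eq3: (x − 44.215)² + (y − 49.220)² = 14.4651536269²
eq3−eq2, eq3−eq1 (x²,y² cancel):
  -90.614·x − 48.460·y = -5017.083326
  -59.118·x − 134.414·y = -7185.516614
det = -90.614·-134.414 − -48.460·-59.118 = 9314.931916
x = (-5017.083326·-134.414 − -48.460·-7185.516614) / 9314.931916 = 35.014330
y = (-90.614·-7185.516614 − -5017.083326·-59.118) / 9314.931916 = 38.058085
|P − Q| = √((35.014330 − 20.112)² + (38.058085 − 6.284)²) = 35.095184

35.095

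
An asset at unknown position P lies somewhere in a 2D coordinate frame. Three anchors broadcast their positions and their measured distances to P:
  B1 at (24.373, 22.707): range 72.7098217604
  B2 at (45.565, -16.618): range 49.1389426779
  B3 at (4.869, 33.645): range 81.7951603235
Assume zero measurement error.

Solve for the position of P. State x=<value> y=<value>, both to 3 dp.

x=7.832 y=-48.096

eq1: (x − 24.373)² + (y − 22.707)² = 72.7098217604²
eq2: (x − 45.565)² + (y + 16.618)² = 49.1389426779²
eq3: (x − 4.869)² + (y − 33.645)² = 81.7951603235²
eq2−eq1, eq2−eq3 (x²,y² cancel):
  -42.384·x + 78.650·y = -4114.758664
  -81.392·x + 100.526·y = -5472.446528
det = -42.384·100.526 − 78.650·-81.392 = 2140.786816
x = (-4114.758664·100.526 − 78.650·-5472.446528) / 2140.786816 = 7.832489
y = (-42.384·-5472.446528 − -4114.758664·-81.392) / 2140.786816 = -48.096458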